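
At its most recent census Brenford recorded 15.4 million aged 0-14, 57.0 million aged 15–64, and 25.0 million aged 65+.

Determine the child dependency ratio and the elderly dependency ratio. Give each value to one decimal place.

Youth dependency ratio = 15.4 / 57.0 × 100 = 27.0
Old-age dependency ratio = 25.0 / 57.0 × 100 = 43.9

Youth dependency ratio: 27.0
Old-age dependency ratio: 43.9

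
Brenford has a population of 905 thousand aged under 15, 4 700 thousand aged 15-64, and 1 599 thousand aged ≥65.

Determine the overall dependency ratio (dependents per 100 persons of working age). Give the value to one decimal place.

Total dependency ratio: 53.3

Total dependency ratio = (905 + 1 599) / 4 700 × 100 = 2 504 / 4 700 × 100 = 53.3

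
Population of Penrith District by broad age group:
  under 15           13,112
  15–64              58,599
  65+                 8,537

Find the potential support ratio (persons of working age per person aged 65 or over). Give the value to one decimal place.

Potential support ratio: 6.9

Potential support ratio = 58,599 / 8,537 = 6.9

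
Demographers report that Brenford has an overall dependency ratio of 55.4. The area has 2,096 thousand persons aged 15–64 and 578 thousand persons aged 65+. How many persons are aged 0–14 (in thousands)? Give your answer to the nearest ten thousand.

Aged 0–14: 580

Total dependency ratio = (youth + elderly) / working-age × 100
55.4 = (Y + 578) / 2,096 × 100
⇒ 580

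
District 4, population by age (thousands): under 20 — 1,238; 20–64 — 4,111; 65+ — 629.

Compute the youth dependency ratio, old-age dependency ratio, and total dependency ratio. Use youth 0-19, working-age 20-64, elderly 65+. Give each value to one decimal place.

Youth dependency ratio = 1,238 / 4,111 × 100 = 30.1
Old-age dependency ratio = 629 / 4,111 × 100 = 15.3
Total dependency ratio = (1,238 + 629) / 4,111 × 100 = 1,867 / 4,111 × 100 = 45.4

Youth dependency ratio: 30.1
Old-age dependency ratio: 15.3
Total dependency ratio: 45.4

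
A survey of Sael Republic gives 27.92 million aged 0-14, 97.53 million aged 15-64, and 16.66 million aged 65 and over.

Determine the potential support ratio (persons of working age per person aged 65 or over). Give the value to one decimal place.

Potential support ratio: 5.9

Potential support ratio = 97.53 / 16.66 = 5.9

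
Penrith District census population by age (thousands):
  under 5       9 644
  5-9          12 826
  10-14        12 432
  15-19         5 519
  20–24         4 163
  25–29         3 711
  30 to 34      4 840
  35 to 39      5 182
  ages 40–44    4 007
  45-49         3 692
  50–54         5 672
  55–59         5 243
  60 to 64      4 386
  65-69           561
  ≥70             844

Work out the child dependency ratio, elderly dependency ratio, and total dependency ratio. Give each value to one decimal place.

0–14: 9 644 + 12 826 + 12 432 = 34 902
15–64: 5 519 + 4 163 + 3 711 + 4 840 + 5 182 + 4 007 + 3 692 + 5 672 + 5 243 + 4 386 = 46 415
65+: 561 + 844 = 1 405
Youth dependency ratio = 34 902 / 46 415 × 100 = 75.2
Old-age dependency ratio = 1 405 / 46 415 × 100 = 3.0
Total dependency ratio = (34 902 + 1 405) / 46 415 × 100 = 36 307 / 46 415 × 100 = 78.2

Youth dependency ratio: 75.2
Old-age dependency ratio: 3.0
Total dependency ratio: 78.2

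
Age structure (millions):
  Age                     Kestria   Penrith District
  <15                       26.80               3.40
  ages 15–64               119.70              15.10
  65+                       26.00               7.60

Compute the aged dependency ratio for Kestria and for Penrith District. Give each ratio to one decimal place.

Kestria: 26.00 / 119.70 × 100 = 21.7
Penrith District: 7.60 / 15.10 × 100 = 50.3

Kestria: 21.7
Penrith District: 50.3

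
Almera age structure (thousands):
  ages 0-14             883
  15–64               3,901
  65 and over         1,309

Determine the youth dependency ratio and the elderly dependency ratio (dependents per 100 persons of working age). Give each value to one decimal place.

Youth dependency ratio: 22.6
Old-age dependency ratio: 33.6

Youth dependency ratio = 883 / 3,901 × 100 = 22.6
Old-age dependency ratio = 1,309 / 3,901 × 100 = 33.6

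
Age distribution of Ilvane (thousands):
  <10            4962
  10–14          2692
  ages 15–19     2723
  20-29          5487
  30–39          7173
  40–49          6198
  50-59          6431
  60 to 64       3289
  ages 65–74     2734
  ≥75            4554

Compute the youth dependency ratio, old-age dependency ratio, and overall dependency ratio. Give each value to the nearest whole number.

0–14: 4962 + 2692 = 7654
15–64: 2723 + 5487 + 7173 + 6198 + 6431 + 3289 = 31301
65+: 2734 + 4554 = 7288
Youth dependency ratio = 7654 / 31301 × 100 = 24
Old-age dependency ratio = 7288 / 31301 × 100 = 23
Total dependency ratio = (7654 + 7288) / 31301 × 100 = 14942 / 31301 × 100 = 48

Youth dependency ratio: 24
Old-age dependency ratio: 23
Total dependency ratio: 48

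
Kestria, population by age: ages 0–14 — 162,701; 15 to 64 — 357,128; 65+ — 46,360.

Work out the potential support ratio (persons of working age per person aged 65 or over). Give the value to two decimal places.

Potential support ratio: 7.70

Potential support ratio = 357,128 / 46,360 = 7.70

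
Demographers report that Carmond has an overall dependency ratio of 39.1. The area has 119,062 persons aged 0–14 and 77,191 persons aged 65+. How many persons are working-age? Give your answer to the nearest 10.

Total dependency ratio = (youth + elderly) / working-age × 100
39.1 = (119,062 + 77,191) / W × 100
⇒ 501,930

Working-age: 501,930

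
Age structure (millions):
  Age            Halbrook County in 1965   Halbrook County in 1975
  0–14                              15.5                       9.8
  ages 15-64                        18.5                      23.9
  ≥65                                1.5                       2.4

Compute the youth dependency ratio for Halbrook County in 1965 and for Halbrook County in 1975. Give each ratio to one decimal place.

Halbrook County in 1965: 83.8
Halbrook County in 1975: 41.0

Halbrook County in 1965: 15.5 / 18.5 × 100 = 83.8
Halbrook County in 1975: 9.8 / 23.9 × 100 = 41.0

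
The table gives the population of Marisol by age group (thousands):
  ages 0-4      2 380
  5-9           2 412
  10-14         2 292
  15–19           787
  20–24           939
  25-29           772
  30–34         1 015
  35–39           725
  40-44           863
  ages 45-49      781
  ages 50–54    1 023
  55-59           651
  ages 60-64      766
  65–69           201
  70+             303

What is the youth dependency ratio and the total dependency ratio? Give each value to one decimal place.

Youth dependency ratio: 85.1
Total dependency ratio: 91.2

0–14: 2 380 + 2 412 + 2 292 = 7 084
15–64: 787 + 939 + 772 + 1 015 + 725 + 863 + 781 + 1 023 + 651 + 766 = 8 322
65+: 201 + 303 = 504
Youth dependency ratio = 7 084 / 8 322 × 100 = 85.1
Total dependency ratio = (7 084 + 504) / 8 322 × 100 = 7 588 / 8 322 × 100 = 91.2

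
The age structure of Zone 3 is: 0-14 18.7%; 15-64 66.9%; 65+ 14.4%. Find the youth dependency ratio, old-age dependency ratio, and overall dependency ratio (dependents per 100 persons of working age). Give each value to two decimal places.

Youth dependency ratio: 27.95
Old-age dependency ratio: 21.52
Total dependency ratio: 49.48

Youth dependency ratio = 18.7 / 66.9 × 100 = 27.95
Old-age dependency ratio = 14.4 / 66.9 × 100 = 21.52
Total dependency ratio = (18.7 + 14.4) / 66.9 × 100 = 33.1 / 66.9 × 100 = 49.48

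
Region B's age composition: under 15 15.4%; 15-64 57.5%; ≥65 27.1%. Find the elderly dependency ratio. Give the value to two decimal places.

Old-age dependency ratio = 27.1 / 57.5 × 100 = 47.13

Old-age dependency ratio: 47.13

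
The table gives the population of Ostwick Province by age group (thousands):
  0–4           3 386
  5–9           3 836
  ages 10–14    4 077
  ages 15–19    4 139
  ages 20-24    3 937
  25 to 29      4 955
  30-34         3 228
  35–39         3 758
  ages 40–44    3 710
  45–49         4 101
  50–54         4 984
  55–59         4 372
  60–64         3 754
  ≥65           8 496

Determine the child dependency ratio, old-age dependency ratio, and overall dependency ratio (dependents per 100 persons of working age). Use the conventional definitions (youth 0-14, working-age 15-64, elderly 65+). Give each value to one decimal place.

0–14: 3 386 + 3 836 + 4 077 = 11 299
15–64: 4 139 + 3 937 + 4 955 + 3 228 + 3 758 + 3 710 + 4 101 + 4 984 + 4 372 + 3 754 = 40 938
65+: 8 496
Youth dependency ratio = 11 299 / 40 938 × 100 = 27.6
Old-age dependency ratio = 8 496 / 40 938 × 100 = 20.8
Total dependency ratio = (11 299 + 8 496) / 40 938 × 100 = 19 795 / 40 938 × 100 = 48.4

Youth dependency ratio: 27.6
Old-age dependency ratio: 20.8
Total dependency ratio: 48.4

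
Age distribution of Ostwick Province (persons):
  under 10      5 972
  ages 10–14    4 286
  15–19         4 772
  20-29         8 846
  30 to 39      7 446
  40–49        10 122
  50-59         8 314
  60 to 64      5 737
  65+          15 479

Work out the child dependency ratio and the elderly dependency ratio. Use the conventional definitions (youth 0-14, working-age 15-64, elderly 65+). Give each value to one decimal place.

0–14: 5 972 + 4 286 = 10 258
15–64: 4 772 + 8 846 + 7 446 + 10 122 + 8 314 + 5 737 = 45 237
65+: 15 479
Youth dependency ratio = 10 258 / 45 237 × 100 = 22.7
Old-age dependency ratio = 15 479 / 45 237 × 100 = 34.2

Youth dependency ratio: 22.7
Old-age dependency ratio: 34.2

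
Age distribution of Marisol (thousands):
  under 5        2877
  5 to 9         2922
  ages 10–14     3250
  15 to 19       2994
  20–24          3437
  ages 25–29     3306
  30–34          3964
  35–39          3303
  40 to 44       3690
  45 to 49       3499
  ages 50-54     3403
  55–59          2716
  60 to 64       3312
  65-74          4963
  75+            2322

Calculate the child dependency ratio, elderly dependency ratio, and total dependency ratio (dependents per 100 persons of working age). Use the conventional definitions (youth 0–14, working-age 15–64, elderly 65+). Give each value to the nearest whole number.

Youth dependency ratio: 27
Old-age dependency ratio: 22
Total dependency ratio: 49

0–14: 2877 + 2922 + 3250 = 9049
15–64: 2994 + 3437 + 3306 + 3964 + 3303 + 3690 + 3499 + 3403 + 2716 + 3312 = 33624
65+: 4963 + 2322 = 7285
Youth dependency ratio = 9049 / 33624 × 100 = 27
Old-age dependency ratio = 7285 / 33624 × 100 = 22
Total dependency ratio = (9049 + 7285) / 33624 × 100 = 16334 / 33624 × 100 = 49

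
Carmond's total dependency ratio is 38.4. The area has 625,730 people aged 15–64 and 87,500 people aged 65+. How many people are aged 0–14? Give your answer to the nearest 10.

Aged 0–14: 152,780

Total dependency ratio = (youth + elderly) / working-age × 100
38.4 = (Y + 87,500) / 625,730 × 100
⇒ 152,780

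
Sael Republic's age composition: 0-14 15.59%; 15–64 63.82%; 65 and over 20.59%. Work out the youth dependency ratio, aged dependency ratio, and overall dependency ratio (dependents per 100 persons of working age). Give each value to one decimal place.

Youth dependency ratio: 24.4
Old-age dependency ratio: 32.3
Total dependency ratio: 56.7

Youth dependency ratio = 15.59 / 63.82 × 100 = 24.4
Old-age dependency ratio = 20.59 / 63.82 × 100 = 32.3
Total dependency ratio = (15.59 + 20.59) / 63.82 × 100 = 36.18 / 63.82 × 100 = 56.7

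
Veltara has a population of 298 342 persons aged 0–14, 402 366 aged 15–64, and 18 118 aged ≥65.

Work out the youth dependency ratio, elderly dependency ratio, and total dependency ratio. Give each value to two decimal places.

Youth dependency ratio: 74.15
Old-age dependency ratio: 4.50
Total dependency ratio: 78.65

Youth dependency ratio = 298 342 / 402 366 × 100 = 74.15
Old-age dependency ratio = 18 118 / 402 366 × 100 = 4.50
Total dependency ratio = (298 342 + 18 118) / 402 366 × 100 = 316 460 / 402 366 × 100 = 78.65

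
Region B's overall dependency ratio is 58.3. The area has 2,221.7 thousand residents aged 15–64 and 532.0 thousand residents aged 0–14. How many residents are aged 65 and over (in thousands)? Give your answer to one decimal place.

Aged 65 and over: 763.3

Total dependency ratio = (youth + elderly) / working-age × 100
58.3 = (532.0 + E) / 2,221.7 × 100
⇒ 763.3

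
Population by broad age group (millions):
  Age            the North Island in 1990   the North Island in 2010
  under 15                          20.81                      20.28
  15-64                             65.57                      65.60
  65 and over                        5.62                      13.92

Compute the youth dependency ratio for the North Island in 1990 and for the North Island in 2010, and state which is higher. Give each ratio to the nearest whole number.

the North Island in 1990: 20.81 / 65.57 × 100 = 32
the North Island in 2010: 20.28 / 65.60 × 100 = 31

the North Island in 1990: 32
the North Island in 2010: 31
Higher: the North Island in 1990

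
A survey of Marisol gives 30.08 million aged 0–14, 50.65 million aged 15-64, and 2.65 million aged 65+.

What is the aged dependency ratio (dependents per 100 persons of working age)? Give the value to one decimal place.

Old-age dependency ratio: 5.2

Old-age dependency ratio = 2.65 / 50.65 × 100 = 5.2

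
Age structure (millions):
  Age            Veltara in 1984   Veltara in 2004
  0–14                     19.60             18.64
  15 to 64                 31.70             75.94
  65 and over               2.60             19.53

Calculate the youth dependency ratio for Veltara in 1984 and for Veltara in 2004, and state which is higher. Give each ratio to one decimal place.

Veltara in 1984: 19.60 / 31.70 × 100 = 61.8
Veltara in 2004: 18.64 / 75.94 × 100 = 24.5

Veltara in 1984: 61.8
Veltara in 2004: 24.5
Higher: Veltara in 1984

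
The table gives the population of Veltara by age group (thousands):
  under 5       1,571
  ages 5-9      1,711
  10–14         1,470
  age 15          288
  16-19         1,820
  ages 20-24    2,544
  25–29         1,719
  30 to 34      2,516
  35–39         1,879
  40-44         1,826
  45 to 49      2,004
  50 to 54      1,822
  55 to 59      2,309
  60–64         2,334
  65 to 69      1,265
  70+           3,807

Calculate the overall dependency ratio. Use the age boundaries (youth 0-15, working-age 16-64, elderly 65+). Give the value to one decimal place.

0–15: 1,571 + 1,711 + 1,470 + 288 = 5,040
16–64: 1,820 + 2,544 + 1,719 + 2,516 + 1,879 + 1,826 + 2,004 + 1,822 + 2,309 + 2,334 = 20,773
65+: 1,265 + 3,807 = 5,072
Total dependency ratio = (5,040 + 5,072) / 20,773 × 100 = 10,112 / 20,773 × 100 = 48.7

Total dependency ratio: 48.7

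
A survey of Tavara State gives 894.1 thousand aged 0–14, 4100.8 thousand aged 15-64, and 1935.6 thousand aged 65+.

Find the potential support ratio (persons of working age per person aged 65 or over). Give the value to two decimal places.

Potential support ratio = 4100.8 / 1935.6 = 2.12

Potential support ratio: 2.12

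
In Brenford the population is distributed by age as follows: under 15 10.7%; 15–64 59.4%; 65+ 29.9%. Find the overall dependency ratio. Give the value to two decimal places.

Total dependency ratio = (10.7 + 29.9) / 59.4 × 100 = 40.6 / 59.4 × 100 = 68.35

Total dependency ratio: 68.35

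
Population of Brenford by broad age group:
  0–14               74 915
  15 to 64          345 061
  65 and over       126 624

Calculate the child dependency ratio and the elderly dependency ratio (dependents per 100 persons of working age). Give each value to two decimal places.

Youth dependency ratio: 21.71
Old-age dependency ratio: 36.70

Youth dependency ratio = 74 915 / 345 061 × 100 = 21.71
Old-age dependency ratio = 126 624 / 345 061 × 100 = 36.70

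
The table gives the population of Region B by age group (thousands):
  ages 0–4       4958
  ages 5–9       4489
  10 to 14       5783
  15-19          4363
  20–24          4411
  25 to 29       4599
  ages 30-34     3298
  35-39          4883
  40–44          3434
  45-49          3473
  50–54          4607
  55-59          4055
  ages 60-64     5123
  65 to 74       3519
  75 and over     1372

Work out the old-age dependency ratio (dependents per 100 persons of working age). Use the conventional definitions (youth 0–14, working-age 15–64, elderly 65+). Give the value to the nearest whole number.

0–14: 4958 + 4489 + 5783 = 15230
15–64: 4363 + 4411 + 4599 + 3298 + 4883 + 3434 + 3473 + 4607 + 4055 + 5123 = 42246
65+: 3519 + 1372 = 4891
Old-age dependency ratio = 4891 / 42246 × 100 = 12

Old-age dependency ratio: 12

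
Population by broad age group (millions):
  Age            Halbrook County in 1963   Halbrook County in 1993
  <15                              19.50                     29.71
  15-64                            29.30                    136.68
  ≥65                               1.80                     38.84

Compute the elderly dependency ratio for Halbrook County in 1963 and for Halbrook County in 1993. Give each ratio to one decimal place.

Halbrook County in 1963: 6.1
Halbrook County in 1993: 28.4

Halbrook County in 1963: 1.80 / 29.30 × 100 = 6.1
Halbrook County in 1993: 38.84 / 136.68 × 100 = 28.4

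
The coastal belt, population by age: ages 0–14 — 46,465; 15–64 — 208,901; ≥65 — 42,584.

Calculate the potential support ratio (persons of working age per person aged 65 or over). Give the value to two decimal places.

Potential support ratio = 208,901 / 42,584 = 4.91

Potential support ratio: 4.91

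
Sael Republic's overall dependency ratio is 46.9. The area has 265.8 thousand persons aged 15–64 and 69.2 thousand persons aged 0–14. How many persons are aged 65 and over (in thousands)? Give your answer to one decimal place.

Aged 65 and over: 55.5

Total dependency ratio = (youth + elderly) / working-age × 100
46.9 = (69.2 + E) / 265.8 × 100
⇒ 55.5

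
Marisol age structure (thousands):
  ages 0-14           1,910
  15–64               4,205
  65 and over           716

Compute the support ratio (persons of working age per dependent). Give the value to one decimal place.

Support ratio = 4,205 / (1,910 + 716) = 4,205 / 2,626 = 1.6

Support ratio: 1.6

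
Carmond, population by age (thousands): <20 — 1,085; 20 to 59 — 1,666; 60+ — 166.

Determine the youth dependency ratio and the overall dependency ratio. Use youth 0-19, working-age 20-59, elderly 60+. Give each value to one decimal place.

Youth dependency ratio: 65.1
Total dependency ratio: 75.1

Youth dependency ratio = 1,085 / 1,666 × 100 = 65.1
Total dependency ratio = (1,085 + 166) / 1,666 × 100 = 1,251 / 1,666 × 100 = 75.1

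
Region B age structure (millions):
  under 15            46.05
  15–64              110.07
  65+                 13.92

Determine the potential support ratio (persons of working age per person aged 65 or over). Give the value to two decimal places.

Potential support ratio = 110.07 / 13.92 = 7.91

Potential support ratio: 7.91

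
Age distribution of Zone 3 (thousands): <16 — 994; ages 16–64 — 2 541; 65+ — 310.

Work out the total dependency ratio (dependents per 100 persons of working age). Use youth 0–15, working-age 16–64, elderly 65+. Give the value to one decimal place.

Total dependency ratio: 51.3

Total dependency ratio = (994 + 310) / 2 541 × 100 = 1 304 / 2 541 × 100 = 51.3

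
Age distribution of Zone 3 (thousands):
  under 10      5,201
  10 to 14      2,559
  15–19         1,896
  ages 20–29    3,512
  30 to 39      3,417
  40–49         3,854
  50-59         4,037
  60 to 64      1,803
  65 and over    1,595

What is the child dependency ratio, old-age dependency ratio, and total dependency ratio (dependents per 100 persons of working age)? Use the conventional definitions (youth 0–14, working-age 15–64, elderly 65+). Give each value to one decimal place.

Youth dependency ratio: 41.9
Old-age dependency ratio: 8.6
Total dependency ratio: 50.5

0–14: 5,201 + 2,559 = 7,760
15–64: 1,896 + 3,512 + 3,417 + 3,854 + 4,037 + 1,803 = 18,519
65+: 1,595
Youth dependency ratio = 7,760 / 18,519 × 100 = 41.9
Old-age dependency ratio = 1,595 / 18,519 × 100 = 8.6
Total dependency ratio = (7,760 + 1,595) / 18,519 × 100 = 9,355 / 18,519 × 100 = 50.5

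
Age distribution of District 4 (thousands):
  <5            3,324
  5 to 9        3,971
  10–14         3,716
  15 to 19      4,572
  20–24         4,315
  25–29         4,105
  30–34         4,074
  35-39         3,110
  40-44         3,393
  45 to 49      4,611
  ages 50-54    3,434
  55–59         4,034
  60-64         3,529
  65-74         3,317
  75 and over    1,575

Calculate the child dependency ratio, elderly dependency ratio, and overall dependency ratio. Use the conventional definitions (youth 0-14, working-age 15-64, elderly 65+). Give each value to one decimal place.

0–14: 3,324 + 3,971 + 3,716 = 11,011
15–64: 4,572 + 4,315 + 4,105 + 4,074 + 3,110 + 3,393 + 4,611 + 3,434 + 4,034 + 3,529 = 39,177
65+: 3,317 + 1,575 = 4,892
Youth dependency ratio = 11,011 / 39,177 × 100 = 28.1
Old-age dependency ratio = 4,892 / 39,177 × 100 = 12.5
Total dependency ratio = (11,011 + 4,892) / 39,177 × 100 = 15,903 / 39,177 × 100 = 40.6

Youth dependency ratio: 28.1
Old-age dependency ratio: 12.5
Total dependency ratio: 40.6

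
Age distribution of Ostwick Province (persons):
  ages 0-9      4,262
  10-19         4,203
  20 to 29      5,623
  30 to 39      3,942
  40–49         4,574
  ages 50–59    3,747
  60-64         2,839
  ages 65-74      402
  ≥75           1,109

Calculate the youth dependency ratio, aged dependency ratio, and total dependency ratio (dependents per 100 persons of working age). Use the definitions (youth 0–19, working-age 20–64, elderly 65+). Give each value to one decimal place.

0–19: 4,262 + 4,203 = 8,465
20–64: 5,623 + 3,942 + 4,574 + 3,747 + 2,839 = 20,725
65+: 402 + 1,109 = 1,511
Youth dependency ratio = 8,465 / 20,725 × 100 = 40.8
Old-age dependency ratio = 1,511 / 20,725 × 100 = 7.3
Total dependency ratio = (8,465 + 1,511) / 20,725 × 100 = 9,976 / 20,725 × 100 = 48.1

Youth dependency ratio: 40.8
Old-age dependency ratio: 7.3
Total dependency ratio: 48.1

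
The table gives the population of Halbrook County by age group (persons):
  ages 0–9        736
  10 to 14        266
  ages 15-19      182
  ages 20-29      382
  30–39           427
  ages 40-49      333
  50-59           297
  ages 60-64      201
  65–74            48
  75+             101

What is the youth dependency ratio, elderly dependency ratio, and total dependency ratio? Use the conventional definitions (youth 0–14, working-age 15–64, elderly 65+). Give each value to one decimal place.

0–14: 736 + 266 = 1 002
15–64: 182 + 382 + 427 + 333 + 297 + 201 = 1 822
65+: 48 + 101 = 149
Youth dependency ratio = 1 002 / 1 822 × 100 = 55.0
Old-age dependency ratio = 149 / 1 822 × 100 = 8.2
Total dependency ratio = (1 002 + 149) / 1 822 × 100 = 1 151 / 1 822 × 100 = 63.2

Youth dependency ratio: 55.0
Old-age dependency ratio: 8.2
Total dependency ratio: 63.2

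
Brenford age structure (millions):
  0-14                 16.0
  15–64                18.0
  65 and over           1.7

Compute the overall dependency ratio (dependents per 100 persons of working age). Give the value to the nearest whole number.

Total dependency ratio: 98

Total dependency ratio = (16.0 + 1.7) / 18.0 × 100 = 17.7 / 18.0 × 100 = 98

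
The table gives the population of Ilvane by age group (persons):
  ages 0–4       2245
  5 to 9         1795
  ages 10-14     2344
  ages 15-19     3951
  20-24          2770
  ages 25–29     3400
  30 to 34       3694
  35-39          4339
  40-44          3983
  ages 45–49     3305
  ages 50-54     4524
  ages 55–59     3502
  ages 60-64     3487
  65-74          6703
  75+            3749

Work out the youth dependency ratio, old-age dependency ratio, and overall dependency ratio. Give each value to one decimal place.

Youth dependency ratio: 17.3
Old-age dependency ratio: 28.3
Total dependency ratio: 45.6

0–14: 2245 + 1795 + 2344 = 6384
15–64: 3951 + 2770 + 3400 + 3694 + 4339 + 3983 + 3305 + 4524 + 3502 + 3487 = 36955
65+: 6703 + 3749 = 10452
Youth dependency ratio = 6384 / 36955 × 100 = 17.3
Old-age dependency ratio = 10452 / 36955 × 100 = 28.3
Total dependency ratio = (6384 + 10452) / 36955 × 100 = 16836 / 36955 × 100 = 45.6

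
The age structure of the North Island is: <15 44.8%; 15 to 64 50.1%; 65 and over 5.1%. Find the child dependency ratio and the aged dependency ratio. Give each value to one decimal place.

Youth dependency ratio = 44.8 / 50.1 × 100 = 89.4
Old-age dependency ratio = 5.1 / 50.1 × 100 = 10.2

Youth dependency ratio: 89.4
Old-age dependency ratio: 10.2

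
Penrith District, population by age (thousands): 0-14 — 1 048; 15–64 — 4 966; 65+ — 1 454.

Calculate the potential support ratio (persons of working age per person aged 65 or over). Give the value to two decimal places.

Potential support ratio: 3.42

Potential support ratio = 4 966 / 1 454 = 3.42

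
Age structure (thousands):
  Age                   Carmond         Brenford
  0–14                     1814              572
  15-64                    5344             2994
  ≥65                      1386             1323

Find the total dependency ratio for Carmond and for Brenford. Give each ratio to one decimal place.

Carmond: 59.9
Brenford: 63.3

Carmond: (1814 + 1386) / 5344 × 100 = 3200 / 5344 × 100 = 59.9
Brenford: (572 + 1323) / 2994 × 100 = 1895 / 2994 × 100 = 63.3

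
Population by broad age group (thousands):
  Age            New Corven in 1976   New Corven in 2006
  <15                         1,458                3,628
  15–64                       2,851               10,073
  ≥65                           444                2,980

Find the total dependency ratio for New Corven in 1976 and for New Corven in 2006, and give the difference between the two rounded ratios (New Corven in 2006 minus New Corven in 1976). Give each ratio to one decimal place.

New Corven in 1976: 66.7
New Corven in 2006: 65.6
Difference: -1.1

New Corven in 1976: (1,458 + 444) / 2,851 × 100 = 1,902 / 2,851 × 100 = 66.7
New Corven in 2006: (3,628 + 2,980) / 10,073 × 100 = 6,608 / 10,073 × 100 = 65.6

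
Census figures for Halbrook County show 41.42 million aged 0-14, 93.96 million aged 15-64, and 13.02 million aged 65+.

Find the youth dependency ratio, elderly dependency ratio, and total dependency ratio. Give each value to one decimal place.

Youth dependency ratio = 41.42 / 93.96 × 100 = 44.1
Old-age dependency ratio = 13.02 / 93.96 × 100 = 13.9
Total dependency ratio = (41.42 + 13.02) / 93.96 × 100 = 54.44 / 93.96 × 100 = 57.9

Youth dependency ratio: 44.1
Old-age dependency ratio: 13.9
Total dependency ratio: 57.9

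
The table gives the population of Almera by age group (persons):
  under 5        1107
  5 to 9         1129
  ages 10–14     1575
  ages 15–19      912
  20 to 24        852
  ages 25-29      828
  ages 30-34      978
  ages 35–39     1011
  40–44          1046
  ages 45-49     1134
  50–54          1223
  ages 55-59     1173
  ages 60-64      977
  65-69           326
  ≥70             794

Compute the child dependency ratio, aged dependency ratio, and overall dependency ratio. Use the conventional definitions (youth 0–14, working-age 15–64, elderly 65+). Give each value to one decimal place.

0–14: 1107 + 1129 + 1575 = 3811
15–64: 912 + 852 + 828 + 978 + 1011 + 1046 + 1134 + 1223 + 1173 + 977 = 10134
65+: 326 + 794 = 1120
Youth dependency ratio = 3811 / 10134 × 100 = 37.6
Old-age dependency ratio = 1120 / 10134 × 100 = 11.1
Total dependency ratio = (3811 + 1120) / 10134 × 100 = 4931 / 10134 × 100 = 48.7

Youth dependency ratio: 37.6
Old-age dependency ratio: 11.1
Total dependency ratio: 48.7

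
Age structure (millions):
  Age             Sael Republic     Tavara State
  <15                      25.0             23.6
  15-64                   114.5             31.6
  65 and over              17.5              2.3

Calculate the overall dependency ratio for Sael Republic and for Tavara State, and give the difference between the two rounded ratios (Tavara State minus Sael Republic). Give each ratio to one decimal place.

Sael Republic: 37.1
Tavara State: 82.0
Difference: +44.9

Sael Republic: (25.0 + 17.5) / 114.5 × 100 = 42.5 / 114.5 × 100 = 37.1
Tavara State: (23.6 + 2.3) / 31.6 × 100 = 25.9 / 31.6 × 100 = 82.0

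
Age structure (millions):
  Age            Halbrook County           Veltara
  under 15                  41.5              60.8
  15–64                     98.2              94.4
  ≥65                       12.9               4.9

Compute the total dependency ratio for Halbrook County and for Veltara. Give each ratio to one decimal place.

Halbrook County: 55.4
Veltara: 69.6

Halbrook County: (41.5 + 12.9) / 98.2 × 100 = 54.4 / 98.2 × 100 = 55.4
Veltara: (60.8 + 4.9) / 94.4 × 100 = 65.7 / 94.4 × 100 = 69.6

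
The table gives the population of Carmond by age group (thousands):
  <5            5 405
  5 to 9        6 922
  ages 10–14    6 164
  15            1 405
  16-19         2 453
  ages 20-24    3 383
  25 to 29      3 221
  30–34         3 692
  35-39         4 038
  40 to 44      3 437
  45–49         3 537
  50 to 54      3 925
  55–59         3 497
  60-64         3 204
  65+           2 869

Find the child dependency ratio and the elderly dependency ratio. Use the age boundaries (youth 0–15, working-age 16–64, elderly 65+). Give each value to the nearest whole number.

Youth dependency ratio: 58
Old-age dependency ratio: 8

0–15: 5 405 + 6 922 + 6 164 + 1 405 = 19 896
16–64: 2 453 + 3 383 + 3 221 + 3 692 + 4 038 + 3 437 + 3 537 + 3 925 + 3 497 + 3 204 = 34 387
65+: 2 869
Youth dependency ratio = 19 896 / 34 387 × 100 = 58
Old-age dependency ratio = 2 869 / 34 387 × 100 = 8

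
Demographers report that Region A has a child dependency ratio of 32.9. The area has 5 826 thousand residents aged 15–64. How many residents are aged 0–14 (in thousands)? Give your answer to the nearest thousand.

Aged 0–14: 1 917

Youth dependency ratio = youth / working-age × 100
32.9 = Y / 5 826 × 100
⇒ 1 917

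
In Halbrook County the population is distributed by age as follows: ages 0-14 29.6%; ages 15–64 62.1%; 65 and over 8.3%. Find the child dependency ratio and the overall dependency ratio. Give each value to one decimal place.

Youth dependency ratio: 47.7
Total dependency ratio: 61.0

Youth dependency ratio = 29.6 / 62.1 × 100 = 47.7
Total dependency ratio = (29.6 + 8.3) / 62.1 × 100 = 37.9 / 62.1 × 100 = 61.0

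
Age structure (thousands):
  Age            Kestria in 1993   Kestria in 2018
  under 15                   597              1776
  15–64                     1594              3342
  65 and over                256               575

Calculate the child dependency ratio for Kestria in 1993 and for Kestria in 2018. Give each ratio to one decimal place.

Kestria in 1993: 37.5
Kestria in 2018: 53.1

Kestria in 1993: 597 / 1594 × 100 = 37.5
Kestria in 2018: 1776 / 3342 × 100 = 53.1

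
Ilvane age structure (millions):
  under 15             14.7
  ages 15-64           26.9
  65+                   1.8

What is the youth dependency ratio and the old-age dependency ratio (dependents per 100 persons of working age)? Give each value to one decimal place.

Youth dependency ratio = 14.7 / 26.9 × 100 = 54.6
Old-age dependency ratio = 1.8 / 26.9 × 100 = 6.7

Youth dependency ratio: 54.6
Old-age dependency ratio: 6.7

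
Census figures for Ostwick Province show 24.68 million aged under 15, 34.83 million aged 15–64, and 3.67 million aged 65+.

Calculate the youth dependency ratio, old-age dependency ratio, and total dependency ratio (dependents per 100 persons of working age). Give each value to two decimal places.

Youth dependency ratio: 70.86
Old-age dependency ratio: 10.54
Total dependency ratio: 81.40

Youth dependency ratio = 24.68 / 34.83 × 100 = 70.86
Old-age dependency ratio = 3.67 / 34.83 × 100 = 10.54
Total dependency ratio = (24.68 + 3.67) / 34.83 × 100 = 28.35 / 34.83 × 100 = 81.40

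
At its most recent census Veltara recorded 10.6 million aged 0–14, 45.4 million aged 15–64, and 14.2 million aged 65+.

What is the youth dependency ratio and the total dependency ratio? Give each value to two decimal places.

Youth dependency ratio = 10.6 / 45.4 × 100 = 23.35
Total dependency ratio = (10.6 + 14.2) / 45.4 × 100 = 24.8 / 45.4 × 100 = 54.63

Youth dependency ratio: 23.35
Total dependency ratio: 54.63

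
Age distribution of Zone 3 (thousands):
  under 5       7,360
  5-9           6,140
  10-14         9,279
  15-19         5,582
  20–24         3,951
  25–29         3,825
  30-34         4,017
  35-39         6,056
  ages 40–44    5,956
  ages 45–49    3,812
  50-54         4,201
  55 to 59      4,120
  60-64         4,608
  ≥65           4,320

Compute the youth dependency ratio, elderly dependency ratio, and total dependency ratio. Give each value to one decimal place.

0–14: 7,360 + 6,140 + 9,279 = 22,779
15–64: 5,582 + 3,951 + 3,825 + 4,017 + 6,056 + 5,956 + 3,812 + 4,201 + 4,120 + 4,608 = 46,128
65+: 4,320
Youth dependency ratio = 22,779 / 46,128 × 100 = 49.4
Old-age dependency ratio = 4,320 / 46,128 × 100 = 9.4
Total dependency ratio = (22,779 + 4,320) / 46,128 × 100 = 27,099 / 46,128 × 100 = 58.7

Youth dependency ratio: 49.4
Old-age dependency ratio: 9.4
Total dependency ratio: 58.7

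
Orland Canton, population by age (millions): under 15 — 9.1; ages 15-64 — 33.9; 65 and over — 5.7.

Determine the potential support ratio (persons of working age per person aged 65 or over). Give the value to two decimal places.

Potential support ratio = 33.9 / 5.7 = 5.95

Potential support ratio: 5.95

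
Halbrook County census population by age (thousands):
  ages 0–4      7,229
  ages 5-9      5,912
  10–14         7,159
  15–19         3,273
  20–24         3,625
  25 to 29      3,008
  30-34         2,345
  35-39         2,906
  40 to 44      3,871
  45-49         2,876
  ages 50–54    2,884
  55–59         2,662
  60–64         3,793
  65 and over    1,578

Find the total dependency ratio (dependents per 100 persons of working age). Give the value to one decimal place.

0–14: 7,229 + 5,912 + 7,159 = 20,300
15–64: 3,273 + 3,625 + 3,008 + 2,345 + 2,906 + 3,871 + 2,876 + 2,884 + 2,662 + 3,793 = 31,243
65+: 1,578
Total dependency ratio = (20,300 + 1,578) / 31,243 × 100 = 21,878 / 31,243 × 100 = 70.0

Total dependency ratio: 70.0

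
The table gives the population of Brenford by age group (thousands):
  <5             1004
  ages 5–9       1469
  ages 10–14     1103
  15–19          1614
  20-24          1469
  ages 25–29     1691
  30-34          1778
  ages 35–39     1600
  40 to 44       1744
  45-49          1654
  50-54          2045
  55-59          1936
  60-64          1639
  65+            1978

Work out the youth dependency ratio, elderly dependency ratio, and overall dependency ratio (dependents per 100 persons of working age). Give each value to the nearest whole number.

0–14: 1004 + 1469 + 1103 = 3576
15–64: 1614 + 1469 + 1691 + 1778 + 1600 + 1744 + 1654 + 2045 + 1936 + 1639 = 17170
65+: 1978
Youth dependency ratio = 3576 / 17170 × 100 = 21
Old-age dependency ratio = 1978 / 17170 × 100 = 12
Total dependency ratio = (3576 + 1978) / 17170 × 100 = 5554 / 17170 × 100 = 32

Youth dependency ratio: 21
Old-age dependency ratio: 12
Total dependency ratio: 32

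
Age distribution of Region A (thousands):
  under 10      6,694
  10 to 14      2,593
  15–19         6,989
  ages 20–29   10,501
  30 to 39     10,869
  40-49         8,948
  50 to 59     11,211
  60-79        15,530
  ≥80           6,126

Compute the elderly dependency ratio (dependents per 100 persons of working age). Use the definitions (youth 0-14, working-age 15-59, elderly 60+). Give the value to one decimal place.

Old-age dependency ratio: 44.6

0–14: 6,694 + 2,593 = 9,287
15–59: 6,989 + 10,501 + 10,869 + 8,948 + 11,211 = 48,518
60+: 15,530 + 6,126 = 21,656
Old-age dependency ratio = 21,656 / 48,518 × 100 = 44.6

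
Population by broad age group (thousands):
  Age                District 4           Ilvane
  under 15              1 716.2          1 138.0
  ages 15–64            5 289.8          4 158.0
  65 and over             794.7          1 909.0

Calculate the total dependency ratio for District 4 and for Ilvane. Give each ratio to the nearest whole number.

District 4: (1 716.2 + 794.7) / 5 289.8 × 100 = 2 510.9 / 5 289.8 × 100 = 47
Ilvane: (1 138.0 + 1 909.0) / 4 158.0 × 100 = 3 047.0 / 4 158.0 × 100 = 73

District 4: 47
Ilvane: 73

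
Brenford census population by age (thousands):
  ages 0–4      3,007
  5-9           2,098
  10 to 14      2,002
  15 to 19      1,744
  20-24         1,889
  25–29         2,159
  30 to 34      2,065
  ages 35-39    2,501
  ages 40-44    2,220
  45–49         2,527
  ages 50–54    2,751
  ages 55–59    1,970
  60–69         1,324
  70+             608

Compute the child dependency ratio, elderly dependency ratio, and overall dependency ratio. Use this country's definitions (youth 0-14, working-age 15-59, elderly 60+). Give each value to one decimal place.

Youth dependency ratio: 35.8
Old-age dependency ratio: 9.7
Total dependency ratio: 45.6

0–14: 3,007 + 2,098 + 2,002 = 7,107
15–59: 1,744 + 1,889 + 2,159 + 2,065 + 2,501 + 2,220 + 2,527 + 2,751 + 1,970 = 19,826
60+: 1,324 + 608 = 1,932
Youth dependency ratio = 7,107 / 19,826 × 100 = 35.8
Old-age dependency ratio = 1,932 / 19,826 × 100 = 9.7
Total dependency ratio = (7,107 + 1,932) / 19,826 × 100 = 9,039 / 19,826 × 100 = 45.6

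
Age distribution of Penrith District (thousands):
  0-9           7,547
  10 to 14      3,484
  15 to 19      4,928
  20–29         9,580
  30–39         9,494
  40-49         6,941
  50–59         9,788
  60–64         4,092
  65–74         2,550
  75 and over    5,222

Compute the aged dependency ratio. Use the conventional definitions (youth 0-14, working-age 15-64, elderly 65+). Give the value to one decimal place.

0–14: 7,547 + 3,484 = 11,031
15–64: 4,928 + 9,580 + 9,494 + 6,941 + 9,788 + 4,092 = 44,823
65+: 2,550 + 5,222 = 7,772
Old-age dependency ratio = 7,772 / 44,823 × 100 = 17.3

Old-age dependency ratio: 17.3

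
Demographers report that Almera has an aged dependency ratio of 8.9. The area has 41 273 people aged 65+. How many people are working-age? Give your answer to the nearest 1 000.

Old-age dependency ratio = elderly / working-age × 100
8.9 = 41 273 / W × 100
⇒ 464 000

Working-age: 464 000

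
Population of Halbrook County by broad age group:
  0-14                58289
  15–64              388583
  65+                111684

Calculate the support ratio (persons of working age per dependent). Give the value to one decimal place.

Support ratio = 388583 / (58289 + 111684) = 388583 / 169973 = 2.3

Support ratio: 2.3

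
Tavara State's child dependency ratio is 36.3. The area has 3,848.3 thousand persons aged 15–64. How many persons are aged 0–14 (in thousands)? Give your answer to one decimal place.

Youth dependency ratio = youth / working-age × 100
36.3 = Y / 3,848.3 × 100
⇒ 1,396.9

Aged 0–14: 1,396.9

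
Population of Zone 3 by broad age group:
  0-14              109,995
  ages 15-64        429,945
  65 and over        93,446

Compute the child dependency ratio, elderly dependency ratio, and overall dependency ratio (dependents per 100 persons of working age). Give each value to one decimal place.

Youth dependency ratio: 25.6
Old-age dependency ratio: 21.7
Total dependency ratio: 47.3

Youth dependency ratio = 109,995 / 429,945 × 100 = 25.6
Old-age dependency ratio = 93,446 / 429,945 × 100 = 21.7
Total dependency ratio = (109,995 + 93,446) / 429,945 × 100 = 203,441 / 429,945 × 100 = 47.3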